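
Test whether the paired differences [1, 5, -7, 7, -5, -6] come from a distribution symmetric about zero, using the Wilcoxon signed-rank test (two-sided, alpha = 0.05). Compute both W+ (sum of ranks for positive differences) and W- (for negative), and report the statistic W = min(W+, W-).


Step 1: Drop any zero differences (none here) and take |d_i|.
|d| = [1, 5, 7, 7, 5, 6]
Step 2: Midrank |d_i| (ties get averaged ranks).
ranks: |1|->1, |5|->2.5, |7|->5.5, |7|->5.5, |5|->2.5, |6|->4
Step 3: Attach original signs; sum ranks with positive sign and with negative sign.
W+ = 1 + 2.5 + 5.5 = 9
W- = 5.5 + 2.5 + 4 = 12
(Check: W+ + W- = 21 should equal n(n+1)/2 = 21.)
Step 4: Test statistic W = min(W+, W-) = 9.
Step 5: Ties in |d|, so use the tie-corrected normal approximation.
        E[W] = n(n+1)/4 = 6*7/4 = 10.5.
        Tie groups: |d|=5 (t=2), |d|=7 (t=2); sum(t^3 - t) = 12.
        Var[W] = n(n+1)(2n+1)/24 - sum(t^3-t)/48 = 546/24 - 12/48 = 22.5.
        z = (W - E[W]) / sqrt(Var[W]) = (9 - 10.5) / 4.7434 = -0.3162.
        Two-sided p = 2*Phi(z) = 0.751830.
Step 6: alpha = 0.05. fail to reject H0.

W+ = 9, W- = 12, W = min = 9, p = 0.751830, fail to reject H0.


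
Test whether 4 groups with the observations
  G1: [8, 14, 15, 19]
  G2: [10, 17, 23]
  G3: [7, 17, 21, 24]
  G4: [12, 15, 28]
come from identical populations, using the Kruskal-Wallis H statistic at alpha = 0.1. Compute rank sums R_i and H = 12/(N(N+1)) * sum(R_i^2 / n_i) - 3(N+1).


Step 1: Combine all N = 14 observations and assign midranks.
sorted (value, group, rank): (7,G3,1), (8,G1,2), (10,G2,3), (12,G4,4), (14,G1,5), (15,G1,6.5), (15,G4,6.5), (17,G2,8.5), (17,G3,8.5), (19,G1,10), (21,G3,11), (23,G2,12), (24,G3,13), (28,G4,14)
Step 2: Sum ranks within each group.
R_1 = 23.5 (n_1 = 4)
R_2 = 23.5 (n_2 = 3)
R_3 = 33.5 (n_3 = 4)
R_4 = 24.5 (n_4 = 3)
Step 3: H = 12/(N(N+1)) * sum(R_i^2/n_i) - 3(N+1)
     = 12/(14*15) * (23.5^2/4 + 23.5^2/3 + 33.5^2/4 + 24.5^2/3) - 3*15
     = 0.057143 * 802.792 - 45
     = 0.873810.
Step 4: Ties present; correction factor C = 1 - 12/(14^3 - 14) = 0.995604. Corrected H = 0.873810 / 0.995604 = 0.877667.
Step 5: Under H0, H ~ chi^2(3); p-value = 0.830814.
Step 6: alpha = 0.1. fail to reject H0.

H = 0.8777, df = 3, p = 0.830814, fail to reject H0.


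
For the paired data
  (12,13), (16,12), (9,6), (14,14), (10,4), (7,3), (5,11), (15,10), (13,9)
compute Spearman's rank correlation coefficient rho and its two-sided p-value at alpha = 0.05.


Step 1: Rank x and y separately (midranks; no ties here).
rank(x): 12->5, 16->9, 9->3, 14->7, 10->4, 7->2, 5->1, 15->8, 13->6
rank(y): 13->8, 12->7, 6->3, 14->9, 4->2, 3->1, 11->6, 10->5, 9->4
Step 2: d_i = R_x(i) - R_y(i); compute d_i^2.
  (5-8)^2=9, (9-7)^2=4, (3-3)^2=0, (7-9)^2=4, (4-2)^2=4, (2-1)^2=1, (1-6)^2=25, (8-5)^2=9, (6-4)^2=4
sum(d^2) = 60.
Step 3: rho = 1 - 6*60 / (9*(9^2 - 1)) = 1 - 360/720 = 0.500000.
Step 4: Under H0, t = rho * sqrt((n-2)/(1-rho^2)) = 1.5275 ~ t(7).
Step 5: Two-sided p-value from the t-distribution with 7 df = 0.170471.
Step 6: alpha = 0.05. fail to reject H0.

rho = 0.5000, p = 0.170471, fail to reject H0 at alpha = 0.05.


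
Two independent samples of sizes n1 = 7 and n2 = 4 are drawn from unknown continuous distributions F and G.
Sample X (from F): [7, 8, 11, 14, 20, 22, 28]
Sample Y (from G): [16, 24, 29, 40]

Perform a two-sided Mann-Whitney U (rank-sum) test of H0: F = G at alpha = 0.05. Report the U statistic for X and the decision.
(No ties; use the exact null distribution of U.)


Step 1: Combine and sort all 11 observations; assign midranks.
sorted (value, group): (7,X), (8,X), (11,X), (14,X), (16,Y), (20,X), (22,X), (24,Y), (28,X), (29,Y), (40,Y)
ranks: 7->1, 8->2, 11->3, 14->4, 16->5, 20->6, 22->7, 24->8, 28->9, 29->10, 40->11
Step 2: Rank sum for X: R1 = 1 + 2 + 3 + 4 + 6 + 7 + 9 = 32.
Step 3: U_X = R1 - n1(n1+1)/2 = 32 - 7*8/2 = 32 - 28 = 4.
       U_Y = n1*n2 - U_X = 28 - 4 = 24.
Step 4: No ties, so the exact null distribution of U (based on enumerating the C(11,7) = 330 equally likely rank assignments) gives the two-sided p-value.
Step 5: p-value = 0.072727; compare to alpha = 0.05. fail to reject H0.

U_X = 4, p = 0.072727, fail to reject H0 at alpha = 0.05.


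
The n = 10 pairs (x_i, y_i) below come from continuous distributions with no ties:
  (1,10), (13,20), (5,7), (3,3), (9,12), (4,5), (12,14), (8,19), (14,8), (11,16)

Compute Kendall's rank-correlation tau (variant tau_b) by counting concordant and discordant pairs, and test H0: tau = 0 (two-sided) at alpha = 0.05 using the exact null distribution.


Step 1: Enumerate the 45 unordered pairs (i,j) with i<j and classify each by sign(x_j-x_i) * sign(y_j-y_i).
  (1,2):dx=+12,dy=+10->C; (1,3):dx=+4,dy=-3->D; (1,4):dx=+2,dy=-7->D; (1,5):dx=+8,dy=+2->C
  (1,6):dx=+3,dy=-5->D; (1,7):dx=+11,dy=+4->C; (1,8):dx=+7,dy=+9->C; (1,9):dx=+13,dy=-2->D
  (1,10):dx=+10,dy=+6->C; (2,3):dx=-8,dy=-13->C; (2,4):dx=-10,dy=-17->C; (2,5):dx=-4,dy=-8->C
  (2,6):dx=-9,dy=-15->C; (2,7):dx=-1,dy=-6->C; (2,8):dx=-5,dy=-1->C; (2,9):dx=+1,dy=-12->D
  (2,10):dx=-2,dy=-4->C; (3,4):dx=-2,dy=-4->C; (3,5):dx=+4,dy=+5->C; (3,6):dx=-1,dy=-2->C
  (3,7):dx=+7,dy=+7->C; (3,8):dx=+3,dy=+12->C; (3,9):dx=+9,dy=+1->C; (3,10):dx=+6,dy=+9->C
  (4,5):dx=+6,dy=+9->C; (4,6):dx=+1,dy=+2->C; (4,7):dx=+9,dy=+11->C; (4,8):dx=+5,dy=+16->C
  (4,9):dx=+11,dy=+5->C; (4,10):dx=+8,dy=+13->C; (5,6):dx=-5,dy=-7->C; (5,7):dx=+3,dy=+2->C
  (5,8):dx=-1,dy=+7->D; (5,9):dx=+5,dy=-4->D; (5,10):dx=+2,dy=+4->C; (6,7):dx=+8,dy=+9->C
  (6,8):dx=+4,dy=+14->C; (6,9):dx=+10,dy=+3->C; (6,10):dx=+7,dy=+11->C; (7,8):dx=-4,dy=+5->D
  (7,9):dx=+2,dy=-6->D; (7,10):dx=-1,dy=+2->D; (8,9):dx=+6,dy=-11->D; (8,10):dx=+3,dy=-3->D
  (9,10):dx=-3,dy=+8->D
Step 2: C = 32, D = 13, total pairs = 45.
Step 3: tau = (C - D)/(n(n-1)/2) = (32 - 13)/45 = 0.422222.
Step 4: Exact two-sided p-value (enumerate n! = 3628800 permutations of y under H0): p = 0.108313.
Step 5: alpha = 0.05. fail to reject H0.

tau_b = 0.4222 (C=32, D=13), p = 0.108313, fail to reject H0.


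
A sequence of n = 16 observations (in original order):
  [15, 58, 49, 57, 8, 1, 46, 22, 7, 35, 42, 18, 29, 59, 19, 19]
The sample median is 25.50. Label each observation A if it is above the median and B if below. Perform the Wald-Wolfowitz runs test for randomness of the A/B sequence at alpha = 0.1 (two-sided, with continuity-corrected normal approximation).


Step 1: Compute median = 25.50; label A = above, B = below.
Labels in order: BAAABBABBAABAABB  (n_A = 8, n_B = 8)
Step 2: Count runs R = 9.
Step 3: Under H0 (random ordering), E[R] = 2*n_A*n_B/(n_A+n_B) + 1 = 2*8*8/16 + 1 = 9.0000.
        Var[R] = 2*n_A*n_B*(2*n_A*n_B - n_A - n_B) / ((n_A+n_B)^2 * (n_A+n_B-1)) = 14336/3840 = 3.7333.
        SD[R] = 1.9322.
Step 4: R = E[R], so z = 0 with no continuity correction.
Step 5: Two-sided p-value via normal approximation = 2*(1 - Phi(|z|)) = 1.000000.
Step 6: alpha = 0.1. fail to reject H0.

R = 9, z = 0.0000, p = 1.000000, fail to reject H0.


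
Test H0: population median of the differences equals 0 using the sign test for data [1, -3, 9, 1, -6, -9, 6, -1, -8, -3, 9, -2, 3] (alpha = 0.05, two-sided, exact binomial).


Step 1: Discard zero differences. Original n = 13; n_eff = number of nonzero differences = 13.
Nonzero differences (with sign): +1, -3, +9, +1, -6, -9, +6, -1, -8, -3, +9, -2, +3
Step 2: Count signs: positive = 6, negative = 7.
Step 3: Under H0: P(positive) = 0.5, so the number of positives S ~ Bin(13, 0.5).
Step 4: Two-sided exact p-value = sum of Bin(13,0.5) probabilities at or below the observed probability = 1.000000.
Step 5: alpha = 0.05. fail to reject H0.

n_eff = 13, pos = 6, neg = 7, p = 1.000000, fail to reject H0.


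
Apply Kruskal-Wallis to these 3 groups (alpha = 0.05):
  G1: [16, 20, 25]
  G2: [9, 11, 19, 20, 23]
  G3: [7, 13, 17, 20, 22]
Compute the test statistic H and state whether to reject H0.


Step 1: Combine all N = 13 observations and assign midranks.
sorted (value, group, rank): (7,G3,1), (9,G2,2), (11,G2,3), (13,G3,4), (16,G1,5), (17,G3,6), (19,G2,7), (20,G1,9), (20,G2,9), (20,G3,9), (22,G3,11), (23,G2,12), (25,G1,13)
Step 2: Sum ranks within each group.
R_1 = 27 (n_1 = 3)
R_2 = 33 (n_2 = 5)
R_3 = 31 (n_3 = 5)
Step 3: H = 12/(N(N+1)) * sum(R_i^2/n_i) - 3(N+1)
     = 12/(13*14) * (27^2/3 + 33^2/5 + 31^2/5) - 3*14
     = 0.065934 * 653 - 42
     = 1.054945.
Step 4: Ties present; correction factor C = 1 - 24/(13^3 - 13) = 0.989011. Corrected H = 1.054945 / 0.989011 = 1.066667.
Step 5: Under H0, H ~ chi^2(2); p-value = 0.586646.
Step 6: alpha = 0.05. fail to reject H0.

H = 1.0667, df = 2, p = 0.586646, fail to reject H0.


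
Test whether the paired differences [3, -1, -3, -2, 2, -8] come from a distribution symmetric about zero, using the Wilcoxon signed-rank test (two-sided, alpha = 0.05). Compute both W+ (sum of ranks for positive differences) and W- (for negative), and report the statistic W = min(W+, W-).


Step 1: Drop any zero differences (none here) and take |d_i|.
|d| = [3, 1, 3, 2, 2, 8]
Step 2: Midrank |d_i| (ties get averaged ranks).
ranks: |3|->4.5, |1|->1, |3|->4.5, |2|->2.5, |2|->2.5, |8|->6
Step 3: Attach original signs; sum ranks with positive sign and with negative sign.
W+ = 4.5 + 2.5 = 7
W- = 1 + 4.5 + 2.5 + 6 = 14
(Check: W+ + W- = 21 should equal n(n+1)/2 = 21.)
Step 4: Test statistic W = min(W+, W-) = 7.
Step 5: Ties in |d|, so use the tie-corrected normal approximation.
        E[W] = n(n+1)/4 = 6*7/4 = 10.5.
        Tie groups: |d|=2 (t=2), |d|=3 (t=2); sum(t^3 - t) = 12.
        Var[W] = n(n+1)(2n+1)/24 - sum(t^3-t)/48 = 546/24 - 12/48 = 22.5.
        z = (W - E[W]) / sqrt(Var[W]) = (7 - 10.5) / 4.7434 = -0.7379.
        Two-sided p = 2*Phi(z) = 0.460597.
Step 6: alpha = 0.05. fail to reject H0.

W+ = 7, W- = 14, W = min = 7, p = 0.460597, fail to reject H0.


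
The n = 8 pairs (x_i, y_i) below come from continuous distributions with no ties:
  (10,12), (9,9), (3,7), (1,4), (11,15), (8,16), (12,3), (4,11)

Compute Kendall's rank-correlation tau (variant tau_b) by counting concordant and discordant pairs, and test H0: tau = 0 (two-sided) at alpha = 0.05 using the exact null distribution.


Step 1: Enumerate the 28 unordered pairs (i,j) with i<j and classify each by sign(x_j-x_i) * sign(y_j-y_i).
  (1,2):dx=-1,dy=-3->C; (1,3):dx=-7,dy=-5->C; (1,4):dx=-9,dy=-8->C; (1,5):dx=+1,dy=+3->C
  (1,6):dx=-2,dy=+4->D; (1,7):dx=+2,dy=-9->D; (1,8):dx=-6,dy=-1->C; (2,3):dx=-6,dy=-2->C
  (2,4):dx=-8,dy=-5->C; (2,5):dx=+2,dy=+6->C; (2,6):dx=-1,dy=+7->D; (2,7):dx=+3,dy=-6->D
  (2,8):dx=-5,dy=+2->D; (3,4):dx=-2,dy=-3->C; (3,5):dx=+8,dy=+8->C; (3,6):dx=+5,dy=+9->C
  (3,7):dx=+9,dy=-4->D; (3,8):dx=+1,dy=+4->C; (4,5):dx=+10,dy=+11->C; (4,6):dx=+7,dy=+12->C
  (4,7):dx=+11,dy=-1->D; (4,8):dx=+3,dy=+7->C; (5,6):dx=-3,dy=+1->D; (5,7):dx=+1,dy=-12->D
  (5,8):dx=-7,dy=-4->C; (6,7):dx=+4,dy=-13->D; (6,8):dx=-4,dy=-5->C; (7,8):dx=-8,dy=+8->D
Step 2: C = 17, D = 11, total pairs = 28.
Step 3: tau = (C - D)/(n(n-1)/2) = (17 - 11)/28 = 0.214286.
Step 4: Exact two-sided p-value (enumerate n! = 40320 permutations of y under H0): p = 0.548413.
Step 5: alpha = 0.05. fail to reject H0.

tau_b = 0.2143 (C=17, D=11), p = 0.548413, fail to reject H0.


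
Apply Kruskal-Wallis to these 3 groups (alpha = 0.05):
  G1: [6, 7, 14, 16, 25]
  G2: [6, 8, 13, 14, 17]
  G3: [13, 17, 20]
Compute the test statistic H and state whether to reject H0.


Step 1: Combine all N = 13 observations and assign midranks.
sorted (value, group, rank): (6,G1,1.5), (6,G2,1.5), (7,G1,3), (8,G2,4), (13,G2,5.5), (13,G3,5.5), (14,G1,7.5), (14,G2,7.5), (16,G1,9), (17,G2,10.5), (17,G3,10.5), (20,G3,12), (25,G1,13)
Step 2: Sum ranks within each group.
R_1 = 34 (n_1 = 5)
R_2 = 29 (n_2 = 5)
R_3 = 28 (n_3 = 3)
Step 3: H = 12/(N(N+1)) * sum(R_i^2/n_i) - 3(N+1)
     = 12/(13*14) * (34^2/5 + 29^2/5 + 28^2/3) - 3*14
     = 0.065934 * 660.733 - 42
     = 1.564835.
Step 4: Ties present; correction factor C = 1 - 24/(13^3 - 13) = 0.989011. Corrected H = 1.564835 / 0.989011 = 1.582222.
Step 5: Under H0, H ~ chi^2(2); p-value = 0.453341.
Step 6: alpha = 0.05. fail to reject H0.

H = 1.5822, df = 2, p = 0.453341, fail to reject H0.


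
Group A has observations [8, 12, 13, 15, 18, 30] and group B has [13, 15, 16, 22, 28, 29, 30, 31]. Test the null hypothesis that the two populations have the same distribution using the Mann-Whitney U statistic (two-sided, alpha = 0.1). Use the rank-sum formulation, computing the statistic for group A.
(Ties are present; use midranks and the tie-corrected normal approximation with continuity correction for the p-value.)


Step 1: Combine and sort all 14 observations; assign midranks.
sorted (value, group): (8,X), (12,X), (13,X), (13,Y), (15,X), (15,Y), (16,Y), (18,X), (22,Y), (28,Y), (29,Y), (30,X), (30,Y), (31,Y)
ranks: 8->1, 12->2, 13->3.5, 13->3.5, 15->5.5, 15->5.5, 16->7, 18->8, 22->9, 28->10, 29->11, 30->12.5, 30->12.5, 31->14
Step 2: Rank sum for X: R1 = 1 + 2 + 3.5 + 5.5 + 8 + 12.5 = 32.5.
Step 3: U_X = R1 - n1(n1+1)/2 = 32.5 - 6*7/2 = 32.5 - 21 = 11.5.
       U_Y = n1*n2 - U_X = 48 - 11.5 = 36.5.
Step 4: Ties are present, so use the tie-corrected normal approximation (with continuity correction) for the p-value.
Step 5: p-value = 0.120107; compare to alpha = 0.1. fail to reject H0.

U_X = 11.5, p = 0.120107, fail to reject H0 at alpha = 0.1.


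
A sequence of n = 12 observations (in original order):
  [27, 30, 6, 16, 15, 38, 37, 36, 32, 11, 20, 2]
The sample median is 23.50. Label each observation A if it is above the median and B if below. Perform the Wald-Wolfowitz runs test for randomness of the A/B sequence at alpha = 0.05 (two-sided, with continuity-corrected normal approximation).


Step 1: Compute median = 23.50; label A = above, B = below.
Labels in order: AABBBAAAABBB  (n_A = 6, n_B = 6)
Step 2: Count runs R = 4.
Step 3: Under H0 (random ordering), E[R] = 2*n_A*n_B/(n_A+n_B) + 1 = 2*6*6/12 + 1 = 7.0000.
        Var[R] = 2*n_A*n_B*(2*n_A*n_B - n_A - n_B) / ((n_A+n_B)^2 * (n_A+n_B-1)) = 4320/1584 = 2.7273.
        SD[R] = 1.6514.
Step 4: Continuity-corrected z = (R + 0.5 - E[R]) / SD[R] = (4 + 0.5 - 7.0000) / 1.6514 = -1.5138.
Step 5: Two-sided p-value via normal approximation = 2*(1 - Phi(|z|)) = 0.130070.
Step 6: alpha = 0.05. fail to reject H0.

R = 4, z = -1.5138, p = 0.130070, fail to reject H0.


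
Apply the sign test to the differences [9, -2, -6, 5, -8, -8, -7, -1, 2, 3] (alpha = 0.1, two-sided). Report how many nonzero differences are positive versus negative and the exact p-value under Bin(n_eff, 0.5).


Step 1: Discard zero differences. Original n = 10; n_eff = number of nonzero differences = 10.
Nonzero differences (with sign): +9, -2, -6, +5, -8, -8, -7, -1, +2, +3
Step 2: Count signs: positive = 4, negative = 6.
Step 3: Under H0: P(positive) = 0.5, so the number of positives S ~ Bin(10, 0.5).
Step 4: Two-sided exact p-value = sum of Bin(10,0.5) probabilities at or below the observed probability = 0.753906.
Step 5: alpha = 0.1. fail to reject H0.

n_eff = 10, pos = 4, neg = 6, p = 0.753906, fail to reject H0.


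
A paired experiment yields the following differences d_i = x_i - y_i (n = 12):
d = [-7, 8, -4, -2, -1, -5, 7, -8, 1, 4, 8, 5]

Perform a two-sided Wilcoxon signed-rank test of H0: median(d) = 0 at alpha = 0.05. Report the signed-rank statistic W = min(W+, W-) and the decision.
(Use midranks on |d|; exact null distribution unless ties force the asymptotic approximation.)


Step 1: Drop any zero differences (none here) and take |d_i|.
|d| = [7, 8, 4, 2, 1, 5, 7, 8, 1, 4, 8, 5]
Step 2: Midrank |d_i| (ties get averaged ranks).
ranks: |7|->8.5, |8|->11, |4|->4.5, |2|->3, |1|->1.5, |5|->6.5, |7|->8.5, |8|->11, |1|->1.5, |4|->4.5, |8|->11, |5|->6.5
Step 3: Attach original signs; sum ranks with positive sign and with negative sign.
W+ = 11 + 8.5 + 1.5 + 4.5 + 11 + 6.5 = 43
W- = 8.5 + 4.5 + 3 + 1.5 + 6.5 + 11 = 35
(Check: W+ + W- = 78 should equal n(n+1)/2 = 78.)
Step 4: Test statistic W = min(W+, W-) = 35.
Step 5: Ties in |d|, so use the tie-corrected normal approximation.
        E[W] = n(n+1)/4 = 12*13/4 = 39.
        Tie groups: |d|=1 (t=2), |d|=4 (t=2), |d|=5 (t=2), |d|=7 (t=2), |d|=8 (t=3); sum(t^3 - t) = 48.
        Var[W] = n(n+1)(2n+1)/24 - sum(t^3-t)/48 = 3900/24 - 48/48 = 161.5.
        z = (W - E[W]) / sqrt(Var[W]) = (35 - 39) / 12.7083 = -0.3148.
        Two-sided p = 2*Phi(z) = 0.752947.
Step 6: alpha = 0.05. fail to reject H0.

W+ = 43, W- = 35, W = min = 35, p = 0.752947, fail to reject H0.


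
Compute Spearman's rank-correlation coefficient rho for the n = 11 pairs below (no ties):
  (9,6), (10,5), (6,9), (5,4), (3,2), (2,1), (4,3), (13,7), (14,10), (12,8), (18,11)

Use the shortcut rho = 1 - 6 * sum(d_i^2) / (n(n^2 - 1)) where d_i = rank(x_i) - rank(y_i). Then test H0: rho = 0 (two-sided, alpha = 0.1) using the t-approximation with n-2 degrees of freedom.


Step 1: Rank x and y separately (midranks; no ties here).
rank(x): 9->6, 10->7, 6->5, 5->4, 3->2, 2->1, 4->3, 13->9, 14->10, 12->8, 18->11
rank(y): 6->6, 5->5, 9->9, 4->4, 2->2, 1->1, 3->3, 7->7, 10->10, 8->8, 11->11
Step 2: d_i = R_x(i) - R_y(i); compute d_i^2.
  (6-6)^2=0, (7-5)^2=4, (5-9)^2=16, (4-4)^2=0, (2-2)^2=0, (1-1)^2=0, (3-3)^2=0, (9-7)^2=4, (10-10)^2=0, (8-8)^2=0, (11-11)^2=0
sum(d^2) = 24.
Step 3: rho = 1 - 6*24 / (11*(11^2 - 1)) = 1 - 144/1320 = 0.890909.
Step 4: Under H0, t = rho * sqrt((n-2)/(1-rho^2)) = 5.8847 ~ t(9).
Step 5: Two-sided p-value from the t-distribution with 9 df = 0.000233.
Step 6: alpha = 0.1. reject H0.

rho = 0.8909, p = 0.000233, reject H0 at alpha = 0.1.


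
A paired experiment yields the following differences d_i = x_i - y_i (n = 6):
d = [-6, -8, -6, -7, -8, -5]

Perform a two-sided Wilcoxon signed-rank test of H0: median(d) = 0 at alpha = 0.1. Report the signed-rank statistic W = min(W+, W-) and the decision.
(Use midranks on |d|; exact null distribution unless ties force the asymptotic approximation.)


Step 1: Drop any zero differences (none here) and take |d_i|.
|d| = [6, 8, 6, 7, 8, 5]
Step 2: Midrank |d_i| (ties get averaged ranks).
ranks: |6|->2.5, |8|->5.5, |6|->2.5, |7|->4, |8|->5.5, |5|->1
Step 3: Attach original signs; sum ranks with positive sign and with negative sign.
W+ = 0 = 0
W- = 2.5 + 5.5 + 2.5 + 4 + 5.5 + 1 = 21
(Check: W+ + W- = 21 should equal n(n+1)/2 = 21.)
Step 4: Test statistic W = min(W+, W-) = 0.
Step 5: Ties in |d|, so use the tie-corrected normal approximation.
        E[W] = n(n+1)/4 = 6*7/4 = 10.5.
        Tie groups: |d|=6 (t=2), |d|=8 (t=2); sum(t^3 - t) = 12.
        Var[W] = n(n+1)(2n+1)/24 - sum(t^3-t)/48 = 546/24 - 12/48 = 22.5.
        z = (W - E[W]) / sqrt(Var[W]) = (0 - 10.5) / 4.7434 = -2.2136.
        Two-sided p = 2*Phi(z) = 0.026857.
Step 6: alpha = 0.1. reject H0.

W+ = 0, W- = 21, W = min = 0, p = 0.026857, reject H0.


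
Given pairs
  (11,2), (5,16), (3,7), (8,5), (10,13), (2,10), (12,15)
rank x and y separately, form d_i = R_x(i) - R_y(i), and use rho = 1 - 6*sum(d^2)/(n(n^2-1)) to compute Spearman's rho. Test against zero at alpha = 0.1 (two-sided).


Step 1: Rank x and y separately (midranks; no ties here).
rank(x): 11->6, 5->3, 3->2, 8->4, 10->5, 2->1, 12->7
rank(y): 2->1, 16->7, 7->3, 5->2, 13->5, 10->4, 15->6
Step 2: d_i = R_x(i) - R_y(i); compute d_i^2.
  (6-1)^2=25, (3-7)^2=16, (2-3)^2=1, (4-2)^2=4, (5-5)^2=0, (1-4)^2=9, (7-6)^2=1
sum(d^2) = 56.
Step 3: rho = 1 - 6*56 / (7*(7^2 - 1)) = 1 - 336/336 = 0.000000.
Step 4: Under H0, t = rho * sqrt((n-2)/(1-rho^2)) = 0.0000 ~ t(5).
Step 5: Two-sided p-value from the t-distribution with 5 df = 1.000000.
Step 6: alpha = 0.1. fail to reject H0.

rho = 0.0000, p = 1.000000, fail to reject H0 at alpha = 0.1.


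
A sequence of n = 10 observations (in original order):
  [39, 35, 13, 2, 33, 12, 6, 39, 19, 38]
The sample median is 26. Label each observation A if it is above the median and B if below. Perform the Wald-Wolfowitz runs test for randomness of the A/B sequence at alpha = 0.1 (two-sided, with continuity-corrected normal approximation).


Step 1: Compute median = 26; label A = above, B = below.
Labels in order: AABBABBABA  (n_A = 5, n_B = 5)
Step 2: Count runs R = 7.
Step 3: Under H0 (random ordering), E[R] = 2*n_A*n_B/(n_A+n_B) + 1 = 2*5*5/10 + 1 = 6.0000.
        Var[R] = 2*n_A*n_B*(2*n_A*n_B - n_A - n_B) / ((n_A+n_B)^2 * (n_A+n_B-1)) = 2000/900 = 2.2222.
        SD[R] = 1.4907.
Step 4: Continuity-corrected z = (R - 0.5 - E[R]) / SD[R] = (7 - 0.5 - 6.0000) / 1.4907 = 0.3354.
Step 5: Two-sided p-value via normal approximation = 2*(1 - Phi(|z|)) = 0.737316.
Step 6: alpha = 0.1. fail to reject H0.

R = 7, z = 0.3354, p = 0.737316, fail to reject H0.


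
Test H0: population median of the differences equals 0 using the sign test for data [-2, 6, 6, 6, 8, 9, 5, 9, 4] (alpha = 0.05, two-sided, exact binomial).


Step 1: Discard zero differences. Original n = 9; n_eff = number of nonzero differences = 9.
Nonzero differences (with sign): -2, +6, +6, +6, +8, +9, +5, +9, +4
Step 2: Count signs: positive = 8, negative = 1.
Step 3: Under H0: P(positive) = 0.5, so the number of positives S ~ Bin(9, 0.5).
Step 4: Two-sided exact p-value = sum of Bin(9,0.5) probabilities at or below the observed probability = 0.039062.
Step 5: alpha = 0.05. reject H0.

n_eff = 9, pos = 8, neg = 1, p = 0.039062, reject H0.


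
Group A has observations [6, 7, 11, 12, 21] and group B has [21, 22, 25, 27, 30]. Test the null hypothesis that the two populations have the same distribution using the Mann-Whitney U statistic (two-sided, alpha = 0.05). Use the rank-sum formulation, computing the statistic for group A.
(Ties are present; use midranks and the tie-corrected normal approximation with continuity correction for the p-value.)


Step 1: Combine and sort all 10 observations; assign midranks.
sorted (value, group): (6,X), (7,X), (11,X), (12,X), (21,X), (21,Y), (22,Y), (25,Y), (27,Y), (30,Y)
ranks: 6->1, 7->2, 11->3, 12->4, 21->5.5, 21->5.5, 22->7, 25->8, 27->9, 30->10
Step 2: Rank sum for X: R1 = 1 + 2 + 3 + 4 + 5.5 = 15.5.
Step 3: U_X = R1 - n1(n1+1)/2 = 15.5 - 5*6/2 = 15.5 - 15 = 0.5.
       U_Y = n1*n2 - U_X = 25 - 0.5 = 24.5.
Step 4: Ties are present, so use the tie-corrected normal approximation (with continuity correction) for the p-value.
Step 5: p-value = 0.015971; compare to alpha = 0.05. reject H0.

U_X = 0.5, p = 0.015971, reject H0 at alpha = 0.05.


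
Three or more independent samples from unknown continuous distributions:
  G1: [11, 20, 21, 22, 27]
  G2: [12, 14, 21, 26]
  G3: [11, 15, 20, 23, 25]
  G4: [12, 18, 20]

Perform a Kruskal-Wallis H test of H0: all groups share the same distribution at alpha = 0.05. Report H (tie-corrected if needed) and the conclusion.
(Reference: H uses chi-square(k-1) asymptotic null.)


Step 1: Combine all N = 17 observations and assign midranks.
sorted (value, group, rank): (11,G1,1.5), (11,G3,1.5), (12,G2,3.5), (12,G4,3.5), (14,G2,5), (15,G3,6), (18,G4,7), (20,G1,9), (20,G3,9), (20,G4,9), (21,G1,11.5), (21,G2,11.5), (22,G1,13), (23,G3,14), (25,G3,15), (26,G2,16), (27,G1,17)
Step 2: Sum ranks within each group.
R_1 = 52 (n_1 = 5)
R_2 = 36 (n_2 = 4)
R_3 = 45.5 (n_3 = 5)
R_4 = 19.5 (n_4 = 3)
Step 3: H = 12/(N(N+1)) * sum(R_i^2/n_i) - 3(N+1)
     = 12/(17*18) * (52^2/5 + 36^2/4 + 45.5^2/5 + 19.5^2/3) - 3*18
     = 0.039216 * 1405.6 - 54
     = 1.121569.
Step 4: Ties present; correction factor C = 1 - 42/(17^3 - 17) = 0.991422. Corrected H = 1.121569 / 0.991422 = 1.131273.
Step 5: Under H0, H ~ chi^2(3); p-value = 0.769530.
Step 6: alpha = 0.05. fail to reject H0.

H = 1.1313, df = 3, p = 0.769530, fail to reject H0.


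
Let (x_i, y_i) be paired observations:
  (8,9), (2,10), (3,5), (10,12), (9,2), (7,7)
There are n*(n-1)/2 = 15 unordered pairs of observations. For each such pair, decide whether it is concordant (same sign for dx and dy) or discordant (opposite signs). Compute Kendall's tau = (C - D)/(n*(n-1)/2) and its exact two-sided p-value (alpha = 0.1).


Step 1: Enumerate the 15 unordered pairs (i,j) with i<j and classify each by sign(x_j-x_i) * sign(y_j-y_i).
  (1,2):dx=-6,dy=+1->D; (1,3):dx=-5,dy=-4->C; (1,4):dx=+2,dy=+3->C; (1,5):dx=+1,dy=-7->D
  (1,6):dx=-1,dy=-2->C; (2,3):dx=+1,dy=-5->D; (2,4):dx=+8,dy=+2->C; (2,5):dx=+7,dy=-8->D
  (2,6):dx=+5,dy=-3->D; (3,4):dx=+7,dy=+7->C; (3,5):dx=+6,dy=-3->D; (3,6):dx=+4,dy=+2->C
  (4,5):dx=-1,dy=-10->C; (4,6):dx=-3,dy=-5->C; (5,6):dx=-2,dy=+5->D
Step 2: C = 8, D = 7, total pairs = 15.
Step 3: tau = (C - D)/(n(n-1)/2) = (8 - 7)/15 = 0.066667.
Step 4: Exact two-sided p-value (enumerate n! = 720 permutations of y under H0): p = 1.000000.
Step 5: alpha = 0.1. fail to reject H0.

tau_b = 0.0667 (C=8, D=7), p = 1.000000, fail to reject H0.


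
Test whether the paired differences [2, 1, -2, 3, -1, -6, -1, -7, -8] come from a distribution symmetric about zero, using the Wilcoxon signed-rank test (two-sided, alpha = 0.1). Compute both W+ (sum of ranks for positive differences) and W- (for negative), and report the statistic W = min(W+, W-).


Step 1: Drop any zero differences (none here) and take |d_i|.
|d| = [2, 1, 2, 3, 1, 6, 1, 7, 8]
Step 2: Midrank |d_i| (ties get averaged ranks).
ranks: |2|->4.5, |1|->2, |2|->4.5, |3|->6, |1|->2, |6|->7, |1|->2, |7|->8, |8|->9
Step 3: Attach original signs; sum ranks with positive sign and with negative sign.
W+ = 4.5 + 2 + 6 = 12.5
W- = 4.5 + 2 + 7 + 2 + 8 + 9 = 32.5
(Check: W+ + W- = 45 should equal n(n+1)/2 = 45.)
Step 4: Test statistic W = min(W+, W-) = 12.5.
Step 5: Ties in |d|, so use the tie-corrected normal approximation.
        E[W] = n(n+1)/4 = 9*10/4 = 22.5.
        Tie groups: |d|=1 (t=3), |d|=2 (t=2); sum(t^3 - t) = 30.
        Var[W] = n(n+1)(2n+1)/24 - sum(t^3-t)/48 = 1710/24 - 30/48 = 70.625.
        z = (W - E[W]) / sqrt(Var[W]) = (12.5 - 22.5) / 8.4039 = -1.1899.
        Two-sided p = 2*Phi(z) = 0.234075.
Step 6: alpha = 0.1. fail to reject H0.

W+ = 12.5, W- = 32.5, W = min = 12.5, p = 0.234075, fail to reject H0.


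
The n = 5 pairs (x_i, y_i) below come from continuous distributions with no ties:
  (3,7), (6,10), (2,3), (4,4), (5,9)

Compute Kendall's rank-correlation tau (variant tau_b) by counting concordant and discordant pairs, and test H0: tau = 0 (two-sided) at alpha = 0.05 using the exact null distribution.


Step 1: Enumerate the 10 unordered pairs (i,j) with i<j and classify each by sign(x_j-x_i) * sign(y_j-y_i).
  (1,2):dx=+3,dy=+3->C; (1,3):dx=-1,dy=-4->C; (1,4):dx=+1,dy=-3->D; (1,5):dx=+2,dy=+2->C
  (2,3):dx=-4,dy=-7->C; (2,4):dx=-2,dy=-6->C; (2,5):dx=-1,dy=-1->C; (3,4):dx=+2,dy=+1->C
  (3,5):dx=+3,dy=+6->C; (4,5):dx=+1,dy=+5->C
Step 2: C = 9, D = 1, total pairs = 10.
Step 3: tau = (C - D)/(n(n-1)/2) = (9 - 1)/10 = 0.800000.
Step 4: Exact two-sided p-value (enumerate n! = 120 permutations of y under H0): p = 0.083333.
Step 5: alpha = 0.05. fail to reject H0.

tau_b = 0.8000 (C=9, D=1), p = 0.083333, fail to reject H0.


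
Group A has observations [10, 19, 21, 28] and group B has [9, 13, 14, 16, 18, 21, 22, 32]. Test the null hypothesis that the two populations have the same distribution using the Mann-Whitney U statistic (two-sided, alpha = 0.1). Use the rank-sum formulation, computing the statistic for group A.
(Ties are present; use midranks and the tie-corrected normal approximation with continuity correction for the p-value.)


Step 1: Combine and sort all 12 observations; assign midranks.
sorted (value, group): (9,Y), (10,X), (13,Y), (14,Y), (16,Y), (18,Y), (19,X), (21,X), (21,Y), (22,Y), (28,X), (32,Y)
ranks: 9->1, 10->2, 13->3, 14->4, 16->5, 18->6, 19->7, 21->8.5, 21->8.5, 22->10, 28->11, 32->12
Step 2: Rank sum for X: R1 = 2 + 7 + 8.5 + 11 = 28.5.
Step 3: U_X = R1 - n1(n1+1)/2 = 28.5 - 4*5/2 = 28.5 - 10 = 18.5.
       U_Y = n1*n2 - U_X = 32 - 18.5 = 13.5.
Step 4: Ties are present, so use the tie-corrected normal approximation (with continuity correction) for the p-value.
Step 5: p-value = 0.733647; compare to alpha = 0.1. fail to reject H0.

U_X = 18.5, p = 0.733647, fail to reject H0 at alpha = 0.1.


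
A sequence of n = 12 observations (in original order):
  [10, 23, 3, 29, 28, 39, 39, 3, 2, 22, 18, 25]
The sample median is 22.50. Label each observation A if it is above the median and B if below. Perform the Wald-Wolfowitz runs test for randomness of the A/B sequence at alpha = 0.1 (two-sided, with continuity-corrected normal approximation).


Step 1: Compute median = 22.50; label A = above, B = below.
Labels in order: BABAAAABBBBA  (n_A = 6, n_B = 6)
Step 2: Count runs R = 6.
Step 3: Under H0 (random ordering), E[R] = 2*n_A*n_B/(n_A+n_B) + 1 = 2*6*6/12 + 1 = 7.0000.
        Var[R] = 2*n_A*n_B*(2*n_A*n_B - n_A - n_B) / ((n_A+n_B)^2 * (n_A+n_B-1)) = 4320/1584 = 2.7273.
        SD[R] = 1.6514.
Step 4: Continuity-corrected z = (R + 0.5 - E[R]) / SD[R] = (6 + 0.5 - 7.0000) / 1.6514 = -0.3028.
Step 5: Two-sided p-value via normal approximation = 2*(1 - Phi(|z|)) = 0.762069.
Step 6: alpha = 0.1. fail to reject H0.

R = 6, z = -0.3028, p = 0.762069, fail to reject H0.


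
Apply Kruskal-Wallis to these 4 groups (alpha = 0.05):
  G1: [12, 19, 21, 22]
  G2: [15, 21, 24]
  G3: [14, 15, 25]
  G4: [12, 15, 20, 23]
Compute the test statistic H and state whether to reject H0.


Step 1: Combine all N = 14 observations and assign midranks.
sorted (value, group, rank): (12,G1,1.5), (12,G4,1.5), (14,G3,3), (15,G2,5), (15,G3,5), (15,G4,5), (19,G1,7), (20,G4,8), (21,G1,9.5), (21,G2,9.5), (22,G1,11), (23,G4,12), (24,G2,13), (25,G3,14)
Step 2: Sum ranks within each group.
R_1 = 29 (n_1 = 4)
R_2 = 27.5 (n_2 = 3)
R_3 = 22 (n_3 = 3)
R_4 = 26.5 (n_4 = 4)
Step 3: H = 12/(N(N+1)) * sum(R_i^2/n_i) - 3(N+1)
     = 12/(14*15) * (29^2/4 + 27.5^2/3 + 22^2/3 + 26.5^2/4) - 3*15
     = 0.057143 * 799.229 - 45
     = 0.670238.
Step 4: Ties present; correction factor C = 1 - 36/(14^3 - 14) = 0.986813. Corrected H = 0.670238 / 0.986813 = 0.679195.
Step 5: Under H0, H ~ chi^2(3); p-value = 0.878086.
Step 6: alpha = 0.05. fail to reject H0.

H = 0.6792, df = 3, p = 0.878086, fail to reject H0.


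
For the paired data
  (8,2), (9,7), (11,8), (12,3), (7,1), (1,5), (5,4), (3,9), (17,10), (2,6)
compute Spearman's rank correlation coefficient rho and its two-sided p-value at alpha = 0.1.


Step 1: Rank x and y separately (midranks; no ties here).
rank(x): 8->6, 9->7, 11->8, 12->9, 7->5, 1->1, 5->4, 3->3, 17->10, 2->2
rank(y): 2->2, 7->7, 8->8, 3->3, 1->1, 5->5, 4->4, 9->9, 10->10, 6->6
Step 2: d_i = R_x(i) - R_y(i); compute d_i^2.
  (6-2)^2=16, (7-7)^2=0, (8-8)^2=0, (9-3)^2=36, (5-1)^2=16, (1-5)^2=16, (4-4)^2=0, (3-9)^2=36, (10-10)^2=0, (2-6)^2=16
sum(d^2) = 136.
Step 3: rho = 1 - 6*136 / (10*(10^2 - 1)) = 1 - 816/990 = 0.175758.
Step 4: Under H0, t = rho * sqrt((n-2)/(1-rho^2)) = 0.5050 ~ t(8).
Step 5: Two-sided p-value from the t-distribution with 8 df = 0.627188.
Step 6: alpha = 0.1. fail to reject H0.

rho = 0.1758, p = 0.627188, fail to reject H0 at alpha = 0.1.


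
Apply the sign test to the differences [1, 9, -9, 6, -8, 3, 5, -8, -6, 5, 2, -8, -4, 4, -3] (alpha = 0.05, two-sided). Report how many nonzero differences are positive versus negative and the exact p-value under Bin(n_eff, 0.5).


Step 1: Discard zero differences. Original n = 15; n_eff = number of nonzero differences = 15.
Nonzero differences (with sign): +1, +9, -9, +6, -8, +3, +5, -8, -6, +5, +2, -8, -4, +4, -3
Step 2: Count signs: positive = 8, negative = 7.
Step 3: Under H0: P(positive) = 0.5, so the number of positives S ~ Bin(15, 0.5).
Step 4: Two-sided exact p-value = sum of Bin(15,0.5) probabilities at or below the observed probability = 1.000000.
Step 5: alpha = 0.05. fail to reject H0.

n_eff = 15, pos = 8, neg = 7, p = 1.000000, fail to reject H0.


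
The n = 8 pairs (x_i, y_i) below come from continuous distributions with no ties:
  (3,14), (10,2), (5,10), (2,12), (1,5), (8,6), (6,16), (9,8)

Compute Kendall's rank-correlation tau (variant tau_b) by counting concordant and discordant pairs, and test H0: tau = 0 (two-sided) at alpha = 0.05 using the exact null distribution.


Step 1: Enumerate the 28 unordered pairs (i,j) with i<j and classify each by sign(x_j-x_i) * sign(y_j-y_i).
  (1,2):dx=+7,dy=-12->D; (1,3):dx=+2,dy=-4->D; (1,4):dx=-1,dy=-2->C; (1,5):dx=-2,dy=-9->C
  (1,6):dx=+5,dy=-8->D; (1,7):dx=+3,dy=+2->C; (1,8):dx=+6,dy=-6->D; (2,3):dx=-5,dy=+8->D
  (2,4):dx=-8,dy=+10->D; (2,5):dx=-9,dy=+3->D; (2,6):dx=-2,dy=+4->D; (2,7):dx=-4,dy=+14->D
  (2,8):dx=-1,dy=+6->D; (3,4):dx=-3,dy=+2->D; (3,5):dx=-4,dy=-5->C; (3,6):dx=+3,dy=-4->D
  (3,7):dx=+1,dy=+6->C; (3,8):dx=+4,dy=-2->D; (4,5):dx=-1,dy=-7->C; (4,6):dx=+6,dy=-6->D
  (4,7):dx=+4,dy=+4->C; (4,8):dx=+7,dy=-4->D; (5,6):dx=+7,dy=+1->C; (5,7):dx=+5,dy=+11->C
  (5,8):dx=+8,dy=+3->C; (6,7):dx=-2,dy=+10->D; (6,8):dx=+1,dy=+2->C; (7,8):dx=+3,dy=-8->D
Step 2: C = 11, D = 17, total pairs = 28.
Step 3: tau = (C - D)/(n(n-1)/2) = (11 - 17)/28 = -0.214286.
Step 4: Exact two-sided p-value (enumerate n! = 40320 permutations of y under H0): p = 0.548413.
Step 5: alpha = 0.05. fail to reject H0.

tau_b = -0.2143 (C=11, D=17), p = 0.548413, fail to reject H0.


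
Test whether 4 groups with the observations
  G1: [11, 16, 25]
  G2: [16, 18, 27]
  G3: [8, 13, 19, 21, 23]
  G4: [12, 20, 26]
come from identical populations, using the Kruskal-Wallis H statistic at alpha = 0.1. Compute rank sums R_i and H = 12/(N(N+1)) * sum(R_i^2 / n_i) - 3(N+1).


Step 1: Combine all N = 14 observations and assign midranks.
sorted (value, group, rank): (8,G3,1), (11,G1,2), (12,G4,3), (13,G3,4), (16,G1,5.5), (16,G2,5.5), (18,G2,7), (19,G3,8), (20,G4,9), (21,G3,10), (23,G3,11), (25,G1,12), (26,G4,13), (27,G2,14)
Step 2: Sum ranks within each group.
R_1 = 19.5 (n_1 = 3)
R_2 = 26.5 (n_2 = 3)
R_3 = 34 (n_3 = 5)
R_4 = 25 (n_4 = 3)
Step 3: H = 12/(N(N+1)) * sum(R_i^2/n_i) - 3(N+1)
     = 12/(14*15) * (19.5^2/3 + 26.5^2/3 + 34^2/5 + 25^2/3) - 3*15
     = 0.057143 * 800.367 - 45
     = 0.735238.
Step 4: Ties present; correction factor C = 1 - 6/(14^3 - 14) = 0.997802. Corrected H = 0.735238 / 0.997802 = 0.736858.
Step 5: Under H0, H ~ chi^2(3); p-value = 0.864502.
Step 6: alpha = 0.1. fail to reject H0.

H = 0.7369, df = 3, p = 0.864502, fail to reject H0.


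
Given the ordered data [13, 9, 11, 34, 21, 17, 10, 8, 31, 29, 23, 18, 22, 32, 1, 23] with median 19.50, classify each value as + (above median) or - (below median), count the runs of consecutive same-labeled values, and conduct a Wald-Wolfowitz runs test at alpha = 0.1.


Step 1: Compute median = 19.50; label A = above, B = below.
Labels in order: BBBAABBBAAABAABA  (n_A = 8, n_B = 8)
Step 2: Count runs R = 8.
Step 3: Under H0 (random ordering), E[R] = 2*n_A*n_B/(n_A+n_B) + 1 = 2*8*8/16 + 1 = 9.0000.
        Var[R] = 2*n_A*n_B*(2*n_A*n_B - n_A - n_B) / ((n_A+n_B)^2 * (n_A+n_B-1)) = 14336/3840 = 3.7333.
        SD[R] = 1.9322.
Step 4: Continuity-corrected z = (R + 0.5 - E[R]) / SD[R] = (8 + 0.5 - 9.0000) / 1.9322 = -0.2588.
Step 5: Two-sided p-value via normal approximation = 2*(1 - Phi(|z|)) = 0.795809.
Step 6: alpha = 0.1. fail to reject H0.

R = 8, z = -0.2588, p = 0.795809, fail to reject H0.


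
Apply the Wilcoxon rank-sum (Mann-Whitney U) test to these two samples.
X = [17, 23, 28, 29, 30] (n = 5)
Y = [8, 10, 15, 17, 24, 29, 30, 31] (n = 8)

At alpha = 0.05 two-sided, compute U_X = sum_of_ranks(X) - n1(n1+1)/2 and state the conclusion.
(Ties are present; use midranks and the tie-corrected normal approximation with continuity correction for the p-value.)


Step 1: Combine and sort all 13 observations; assign midranks.
sorted (value, group): (8,Y), (10,Y), (15,Y), (17,X), (17,Y), (23,X), (24,Y), (28,X), (29,X), (29,Y), (30,X), (30,Y), (31,Y)
ranks: 8->1, 10->2, 15->3, 17->4.5, 17->4.5, 23->6, 24->7, 28->8, 29->9.5, 29->9.5, 30->11.5, 30->11.5, 31->13
Step 2: Rank sum for X: R1 = 4.5 + 6 + 8 + 9.5 + 11.5 = 39.5.
Step 3: U_X = R1 - n1(n1+1)/2 = 39.5 - 5*6/2 = 39.5 - 15 = 24.5.
       U_Y = n1*n2 - U_X = 40 - 24.5 = 15.5.
Step 4: Ties are present, so use the tie-corrected normal approximation (with continuity correction) for the p-value.
Step 5: p-value = 0.556554; compare to alpha = 0.05. fail to reject H0.

U_X = 24.5, p = 0.556554, fail to reject H0 at alpha = 0.05.


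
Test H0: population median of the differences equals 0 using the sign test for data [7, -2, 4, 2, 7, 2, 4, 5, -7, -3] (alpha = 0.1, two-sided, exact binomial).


Step 1: Discard zero differences. Original n = 10; n_eff = number of nonzero differences = 10.
Nonzero differences (with sign): +7, -2, +4, +2, +7, +2, +4, +5, -7, -3
Step 2: Count signs: positive = 7, negative = 3.
Step 3: Under H0: P(positive) = 0.5, so the number of positives S ~ Bin(10, 0.5).
Step 4: Two-sided exact p-value = sum of Bin(10,0.5) probabilities at or below the observed probability = 0.343750.
Step 5: alpha = 0.1. fail to reject H0.

n_eff = 10, pos = 7, neg = 3, p = 0.343750, fail to reject H0.


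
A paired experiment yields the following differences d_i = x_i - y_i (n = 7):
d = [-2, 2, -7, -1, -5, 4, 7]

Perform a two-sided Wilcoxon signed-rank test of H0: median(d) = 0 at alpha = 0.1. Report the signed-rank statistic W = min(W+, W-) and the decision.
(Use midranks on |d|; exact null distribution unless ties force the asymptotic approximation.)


Step 1: Drop any zero differences (none here) and take |d_i|.
|d| = [2, 2, 7, 1, 5, 4, 7]
Step 2: Midrank |d_i| (ties get averaged ranks).
ranks: |2|->2.5, |2|->2.5, |7|->6.5, |1|->1, |5|->5, |4|->4, |7|->6.5
Step 3: Attach original signs; sum ranks with positive sign and with negative sign.
W+ = 2.5 + 4 + 6.5 = 13
W- = 2.5 + 6.5 + 1 + 5 = 15
(Check: W+ + W- = 28 should equal n(n+1)/2 = 28.)
Step 4: Test statistic W = min(W+, W-) = 13.
Step 5: Ties in |d|, so use the tie-corrected normal approximation.
        E[W] = n(n+1)/4 = 7*8/4 = 14.
        Tie groups: |d|=2 (t=2), |d|=7 (t=2); sum(t^3 - t) = 12.
        Var[W] = n(n+1)(2n+1)/24 - sum(t^3-t)/48 = 840/24 - 12/48 = 34.75.
        z = (W - E[W]) / sqrt(Var[W]) = (13 - 14) / 5.8949 = -0.1696.
        Two-sided p = 2*Phi(z) = 0.865295.
Step 6: alpha = 0.1. fail to reject H0.

W+ = 13, W- = 15, W = min = 13, p = 0.865295, fail to reject H0.


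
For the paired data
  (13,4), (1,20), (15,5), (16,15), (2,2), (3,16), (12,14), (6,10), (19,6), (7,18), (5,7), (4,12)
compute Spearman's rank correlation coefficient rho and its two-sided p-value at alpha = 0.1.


Step 1: Rank x and y separately (midranks; no ties here).
rank(x): 13->9, 1->1, 15->10, 16->11, 2->2, 3->3, 12->8, 6->6, 19->12, 7->7, 5->5, 4->4
rank(y): 4->2, 20->12, 5->3, 15->9, 2->1, 16->10, 14->8, 10->6, 6->4, 18->11, 7->5, 12->7
Step 2: d_i = R_x(i) - R_y(i); compute d_i^2.
  (9-2)^2=49, (1-12)^2=121, (10-3)^2=49, (11-9)^2=4, (2-1)^2=1, (3-10)^2=49, (8-8)^2=0, (6-6)^2=0, (12-4)^2=64, (7-11)^2=16, (5-5)^2=0, (4-7)^2=9
sum(d^2) = 362.
Step 3: rho = 1 - 6*362 / (12*(12^2 - 1)) = 1 - 2172/1716 = -0.265734.
Step 4: Under H0, t = rho * sqrt((n-2)/(1-rho^2)) = -0.8717 ~ t(10).
Step 5: Two-sided p-value from the t-distribution with 10 df = 0.403833.
Step 6: alpha = 0.1. fail to reject H0.

rho = -0.2657, p = 0.403833, fail to reject H0 at alpha = 0.1.


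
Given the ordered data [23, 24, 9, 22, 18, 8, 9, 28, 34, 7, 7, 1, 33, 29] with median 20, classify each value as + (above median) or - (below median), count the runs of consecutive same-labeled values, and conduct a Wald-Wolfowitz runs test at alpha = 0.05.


Step 1: Compute median = 20; label A = above, B = below.
Labels in order: AABABBBAABBBAA  (n_A = 7, n_B = 7)
Step 2: Count runs R = 7.
Step 3: Under H0 (random ordering), E[R] = 2*n_A*n_B/(n_A+n_B) + 1 = 2*7*7/14 + 1 = 8.0000.
        Var[R] = 2*n_A*n_B*(2*n_A*n_B - n_A - n_B) / ((n_A+n_B)^2 * (n_A+n_B-1)) = 8232/2548 = 3.2308.
        SD[R] = 1.7974.
Step 4: Continuity-corrected z = (R + 0.5 - E[R]) / SD[R] = (7 + 0.5 - 8.0000) / 1.7974 = -0.2782.
Step 5: Two-sided p-value via normal approximation = 2*(1 - Phi(|z|)) = 0.780879.
Step 6: alpha = 0.05. fail to reject H0.

R = 7, z = -0.2782, p = 0.780879, fail to reject H0.


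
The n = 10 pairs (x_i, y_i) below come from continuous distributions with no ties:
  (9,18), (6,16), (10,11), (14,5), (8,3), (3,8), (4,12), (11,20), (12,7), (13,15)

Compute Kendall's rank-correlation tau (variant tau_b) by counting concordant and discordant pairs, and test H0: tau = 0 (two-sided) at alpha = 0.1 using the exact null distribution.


Step 1: Enumerate the 45 unordered pairs (i,j) with i<j and classify each by sign(x_j-x_i) * sign(y_j-y_i).
  (1,2):dx=-3,dy=-2->C; (1,3):dx=+1,dy=-7->D; (1,4):dx=+5,dy=-13->D; (1,5):dx=-1,dy=-15->C
  (1,6):dx=-6,dy=-10->C; (1,7):dx=-5,dy=-6->C; (1,8):dx=+2,dy=+2->C; (1,9):dx=+3,dy=-11->D
  (1,10):dx=+4,dy=-3->D; (2,3):dx=+4,dy=-5->D; (2,4):dx=+8,dy=-11->D; (2,5):dx=+2,dy=-13->D
  (2,6):dx=-3,dy=-8->C; (2,7):dx=-2,dy=-4->C; (2,8):dx=+5,dy=+4->C; (2,9):dx=+6,dy=-9->D
  (2,10):dx=+7,dy=-1->D; (3,4):dx=+4,dy=-6->D; (3,5):dx=-2,dy=-8->C; (3,6):dx=-7,dy=-3->C
  (3,7):dx=-6,dy=+1->D; (3,8):dx=+1,dy=+9->C; (3,9):dx=+2,dy=-4->D; (3,10):dx=+3,dy=+4->C
  (4,5):dx=-6,dy=-2->C; (4,6):dx=-11,dy=+3->D; (4,7):dx=-10,dy=+7->D; (4,8):dx=-3,dy=+15->D
  (4,9):dx=-2,dy=+2->D; (4,10):dx=-1,dy=+10->D; (5,6):dx=-5,dy=+5->D; (5,7):dx=-4,dy=+9->D
  (5,8):dx=+3,dy=+17->C; (5,9):dx=+4,dy=+4->C; (5,10):dx=+5,dy=+12->C; (6,7):dx=+1,dy=+4->C
  (6,8):dx=+8,dy=+12->C; (6,9):dx=+9,dy=-1->D; (6,10):dx=+10,dy=+7->C; (7,8):dx=+7,dy=+8->C
  (7,9):dx=+8,dy=-5->D; (7,10):dx=+9,dy=+3->C; (8,9):dx=+1,dy=-13->D; (8,10):dx=+2,dy=-5->D
  (9,10):dx=+1,dy=+8->C
Step 2: C = 22, D = 23, total pairs = 45.
Step 3: tau = (C - D)/(n(n-1)/2) = (22 - 23)/45 = -0.022222.
Step 4: Exact two-sided p-value (enumerate n! = 3628800 permutations of y under H0): p = 1.000000.
Step 5: alpha = 0.1. fail to reject H0.

tau_b = -0.0222 (C=22, D=23), p = 1.000000, fail to reject H0.
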